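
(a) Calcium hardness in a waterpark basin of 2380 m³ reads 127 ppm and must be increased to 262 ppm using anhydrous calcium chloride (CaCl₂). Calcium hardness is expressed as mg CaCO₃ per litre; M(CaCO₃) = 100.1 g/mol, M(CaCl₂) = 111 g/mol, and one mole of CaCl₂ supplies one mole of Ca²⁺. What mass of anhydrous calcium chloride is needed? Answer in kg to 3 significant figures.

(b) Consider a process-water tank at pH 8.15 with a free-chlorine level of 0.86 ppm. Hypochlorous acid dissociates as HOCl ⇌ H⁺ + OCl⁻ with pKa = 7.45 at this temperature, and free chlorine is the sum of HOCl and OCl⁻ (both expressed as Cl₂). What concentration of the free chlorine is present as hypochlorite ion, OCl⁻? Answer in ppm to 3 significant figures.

(a) Volume: 2380 m³ = 2,380,000 L.
(a) Hardness to add: (262 − 127) = 135 mg/L as CaCO₃ × 2,380,000 L = 321,300 g as CaCO₃.
(a) Moles of Ca²⁺ (1 mol Ca²⁺ ≡ 1 mol CaCO₃): 321,300 / 100.1 g/mol = 3210 mol.
(a) Mass of CaCl₂: 3210 × 111 = 356,300 g.

(b) [OCl⁻]/[HOCl] = 10^(pH − pKa) = 10^(8.15 − 7.45) = 10^0.70 = 5.012.
(b) Fraction as HOCl = 1 / (1 + 5.012) = 0.1663.
(b) OCl⁻ = (1 − 0.1663) × 0.86 ppm = 0.7169 ppm.

(a) 356 kg; (b) 0.717 ppm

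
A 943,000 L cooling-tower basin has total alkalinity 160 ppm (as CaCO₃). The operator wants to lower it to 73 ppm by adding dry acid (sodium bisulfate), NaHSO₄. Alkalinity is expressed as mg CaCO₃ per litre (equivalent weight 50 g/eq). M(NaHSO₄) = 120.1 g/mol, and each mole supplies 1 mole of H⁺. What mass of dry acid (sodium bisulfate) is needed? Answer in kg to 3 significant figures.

197 kg

Alkalinity to neutralize: (160 − 73) = 87 mg/L as CaCO₃ × 943,000 L = 82,040 g as CaCO₃.
Equivalents of H⁺ required: 82,040 ÷ 50 g/eq = 1641 eq = 1641 mol NaHSO₄.
Mass of NaHSO₄: 1641 × 120.1 = 197,100 g.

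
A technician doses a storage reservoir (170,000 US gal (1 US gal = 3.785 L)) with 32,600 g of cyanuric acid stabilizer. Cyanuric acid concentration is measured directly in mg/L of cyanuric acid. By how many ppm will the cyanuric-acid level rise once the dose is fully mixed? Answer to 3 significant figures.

Volume: 170,000 US gal × 3.785 L/gal = 643,450 L.
Rise: 32,600 g / 643,450 L × 1000 = 50.66 mg/L.

50.7 ppm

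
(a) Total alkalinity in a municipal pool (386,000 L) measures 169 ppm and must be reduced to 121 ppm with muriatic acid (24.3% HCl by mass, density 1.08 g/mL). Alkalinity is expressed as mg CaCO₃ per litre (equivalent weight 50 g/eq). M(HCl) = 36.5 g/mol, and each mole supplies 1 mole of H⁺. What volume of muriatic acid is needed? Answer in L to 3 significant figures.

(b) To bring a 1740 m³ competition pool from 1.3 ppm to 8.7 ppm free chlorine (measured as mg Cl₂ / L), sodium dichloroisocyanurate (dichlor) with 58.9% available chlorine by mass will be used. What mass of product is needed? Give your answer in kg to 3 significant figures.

(a) 51.5 L; (b) 21.9 kg

(a) Alkalinity to neutralize: (169 − 121) = 48 mg/L as CaCO₃ × 386,000 L = 18,530 g as CaCO₃.
(a) Equivalents of H⁺ required: 18,530 ÷ 50 g/eq = 370.6 eq = 370.6 mol HCl.
(a) Mass of HCl: 370.6 × 36.5 = 13,530 g.
(a) Mass of 24.3% solution: 13,530 / 0.243 = 55,660 g.
(a) Volume: 55,660 g ÷ 1.08 g/mL = 51,540 mL.

(b) Volume: 1740 m³ = 1,740,000 L.
(b) Chlorine deficit: 8.7 − 1.3 = 7.4 ppm = 7.4 mg/L as Cl₂.
(b) Cl₂ equivalent needed: 7.4 mg/L × 1,740,000 L = 12,880,000 mg = 12,880 g.
(b) Product at 58.9% available chlorine: 12,880 / 0.589 = 21,860 g.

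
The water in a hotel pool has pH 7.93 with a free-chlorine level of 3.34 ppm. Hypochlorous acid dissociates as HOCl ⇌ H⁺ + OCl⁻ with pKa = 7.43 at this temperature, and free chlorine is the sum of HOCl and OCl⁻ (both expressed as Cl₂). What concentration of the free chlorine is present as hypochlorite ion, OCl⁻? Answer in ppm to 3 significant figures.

[OCl⁻]/[HOCl] = 10^(pH − pKa) = 10^(7.93 − 7.43) = 10^0.50 = 3.162.
Fraction as HOCl = 1 / (1 + 3.162) = 0.2403.
OCl⁻ = (1 − 0.2403) × 3.34 ppm = 2.538 ppm.

2.54 ppm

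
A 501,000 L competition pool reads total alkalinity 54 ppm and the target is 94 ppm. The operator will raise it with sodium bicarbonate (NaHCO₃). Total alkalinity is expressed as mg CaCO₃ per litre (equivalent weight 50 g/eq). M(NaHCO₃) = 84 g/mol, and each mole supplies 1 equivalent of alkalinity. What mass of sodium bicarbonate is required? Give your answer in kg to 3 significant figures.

33.7 kg

Alkalinity to add: (94 − 54) = 40 mg/L as CaCO₃ × 501,000 L = 20,040 g as CaCO₃.
Equivalents: 20,040 g ÷ 50 g/eq = 400.8 eq.
NaHCO₃ supplies 1 eq per mole → 400.8 mol.
Mass: 400.8 mol × 84 g/mol = 33,670 g.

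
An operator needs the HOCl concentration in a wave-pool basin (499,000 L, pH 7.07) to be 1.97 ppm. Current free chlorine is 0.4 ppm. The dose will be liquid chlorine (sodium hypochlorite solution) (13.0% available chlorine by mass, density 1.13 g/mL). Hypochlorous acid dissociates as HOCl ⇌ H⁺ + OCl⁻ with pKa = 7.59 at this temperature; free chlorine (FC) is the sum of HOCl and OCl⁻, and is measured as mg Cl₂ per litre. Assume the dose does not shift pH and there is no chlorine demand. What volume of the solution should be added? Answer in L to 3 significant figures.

7.35 L

[OCl⁻]/[HOCl] = 10^(pH − pKa) = 10^(7.07 − 7.59) = 0.302; fraction as HOCl = 1/(1 + 0.302) = 0.7681.
Free chlorine required for 1.97 ppm HOCl: 1.97 / 0.7681 = 2.565 ppm.
FC to add: 2.565 − 0.4 = 2.165 mg/L as Cl₂.
Cl₂ equivalent: 2.165 mg/L × 499,000 L = 1080 g.
Product at 13.0% available Cl: 1080 / 0.13 = 8310 g.
Volume: 8310 g ÷ 1.13 g/mL = 7354 mL.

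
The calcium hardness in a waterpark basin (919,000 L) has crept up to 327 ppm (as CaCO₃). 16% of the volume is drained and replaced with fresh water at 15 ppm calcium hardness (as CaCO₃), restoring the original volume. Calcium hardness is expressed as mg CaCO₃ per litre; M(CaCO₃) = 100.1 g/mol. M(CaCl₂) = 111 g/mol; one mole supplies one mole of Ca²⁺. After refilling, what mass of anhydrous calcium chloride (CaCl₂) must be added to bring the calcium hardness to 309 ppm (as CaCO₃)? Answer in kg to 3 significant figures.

After draining 16% and refilling: 327 × 0.84 + 15 × 0.16 = 277.08 ppm.
Deficit to target: 309 − 277.08 = 31.92 mg/L.
As CaCO₃: 31.92 mg/L × 919,000 L = 29,330 g; ÷ 100.1 = 293.1 mol Ca²⁺.
Mass: 293.1 × 111 = 32,530 g.

32.5 kg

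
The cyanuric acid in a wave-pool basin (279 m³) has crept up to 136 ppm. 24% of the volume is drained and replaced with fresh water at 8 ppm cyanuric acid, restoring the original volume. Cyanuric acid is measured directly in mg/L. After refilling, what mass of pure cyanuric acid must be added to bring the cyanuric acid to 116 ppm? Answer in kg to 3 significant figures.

2.99 kg

Volume: 279 m³ = 279,000 L.
After draining 24% and refilling: 136 × 0.76 + 8 × 0.24 = 105.28 ppm.
Deficit to target: 116 − 105.28 = 10.72 mg/L.
Mass: 10.72 mg/L × 279,000 L = 2991 g cyanuric acid.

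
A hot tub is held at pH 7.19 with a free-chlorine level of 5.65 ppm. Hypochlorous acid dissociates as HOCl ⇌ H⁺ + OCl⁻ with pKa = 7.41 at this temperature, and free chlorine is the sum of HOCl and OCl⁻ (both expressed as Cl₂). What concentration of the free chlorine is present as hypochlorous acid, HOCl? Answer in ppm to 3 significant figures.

3.53 ppm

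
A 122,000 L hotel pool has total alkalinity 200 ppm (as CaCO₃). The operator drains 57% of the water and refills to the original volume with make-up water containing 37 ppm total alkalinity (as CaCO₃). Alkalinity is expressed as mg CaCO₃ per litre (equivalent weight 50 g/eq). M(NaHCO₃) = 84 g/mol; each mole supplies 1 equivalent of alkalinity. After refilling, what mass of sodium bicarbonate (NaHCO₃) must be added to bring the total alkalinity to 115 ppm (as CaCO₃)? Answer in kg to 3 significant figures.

1.62 kg

After draining 57% and refilling: 200 × 0.43 + 37 × 0.57 = 107.09 ppm.
Deficit to target: 115 − 107.09 = 7.91 mg/L.
As CaCO₃: 7.91 mg/L × 122,000 L = 965 g; ÷ 50 g/eq ÷ 1 = 19.3 mol NaHCO₃.
Mass: 19.3 × 84 = 1621 g.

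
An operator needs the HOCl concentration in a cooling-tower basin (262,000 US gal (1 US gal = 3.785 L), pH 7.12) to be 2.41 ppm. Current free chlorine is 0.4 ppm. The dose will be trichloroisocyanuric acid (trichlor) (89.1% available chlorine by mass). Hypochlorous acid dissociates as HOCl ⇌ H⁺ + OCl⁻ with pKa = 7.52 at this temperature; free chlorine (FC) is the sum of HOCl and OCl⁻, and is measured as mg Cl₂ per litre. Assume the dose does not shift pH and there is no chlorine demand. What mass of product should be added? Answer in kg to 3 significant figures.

Volume: 262,000 US gal × 3.785 L/gal = 991,670 L.
[OCl⁻]/[HOCl] = 10^(pH − pKa) = 10^(7.12 − 7.52) = 0.3981; fraction as HOCl = 1/(1 + 0.3981) = 0.7153.
Free chlorine required for 2.41 ppm HOCl: 2.41 / 0.7153 = 3.369 ppm.
FC to add: 3.369 − 0.4 = 2.969 mg/L as Cl₂.
Cl₂ equivalent: 2.969 mg/L × 991,670 L = 2945 g.
Product at 89.1% available Cl: 2945 / 0.891 = 3305 g.

3.30 kg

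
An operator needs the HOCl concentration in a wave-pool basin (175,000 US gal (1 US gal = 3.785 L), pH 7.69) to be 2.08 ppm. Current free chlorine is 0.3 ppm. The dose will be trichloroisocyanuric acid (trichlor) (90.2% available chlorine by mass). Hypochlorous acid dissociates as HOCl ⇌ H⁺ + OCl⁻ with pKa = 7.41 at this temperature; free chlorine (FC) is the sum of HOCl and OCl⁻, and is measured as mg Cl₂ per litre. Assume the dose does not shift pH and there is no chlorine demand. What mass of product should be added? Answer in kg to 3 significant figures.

Volume: 175,000 US gal × 3.785 L/gal = 662,375 L.
[OCl⁻]/[HOCl] = 10^(pH − pKa) = 10^(7.69 − 7.41) = 1.905; fraction as HOCl = 1/(1 + 1.905) = 0.3442.
Free chlorine required for 2.08 ppm HOCl: 2.08 / 0.3442 = 6.043 ppm.
FC to add: 6.043 − 0.3 = 5.743 mg/L as Cl₂.
Cl₂ equivalent: 5.743 mg/L × 662,375 L = 3804 g.
Product at 90.2% available Cl: 3804 / 0.902 = 4218 g.

4.22 kg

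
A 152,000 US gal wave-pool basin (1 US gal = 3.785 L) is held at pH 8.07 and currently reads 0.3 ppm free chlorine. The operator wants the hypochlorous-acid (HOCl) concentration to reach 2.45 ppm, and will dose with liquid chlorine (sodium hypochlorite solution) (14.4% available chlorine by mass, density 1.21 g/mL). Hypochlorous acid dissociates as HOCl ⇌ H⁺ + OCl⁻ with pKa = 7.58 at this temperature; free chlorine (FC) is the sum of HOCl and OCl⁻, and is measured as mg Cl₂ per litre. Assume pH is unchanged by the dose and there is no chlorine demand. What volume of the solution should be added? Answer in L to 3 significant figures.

32.1 L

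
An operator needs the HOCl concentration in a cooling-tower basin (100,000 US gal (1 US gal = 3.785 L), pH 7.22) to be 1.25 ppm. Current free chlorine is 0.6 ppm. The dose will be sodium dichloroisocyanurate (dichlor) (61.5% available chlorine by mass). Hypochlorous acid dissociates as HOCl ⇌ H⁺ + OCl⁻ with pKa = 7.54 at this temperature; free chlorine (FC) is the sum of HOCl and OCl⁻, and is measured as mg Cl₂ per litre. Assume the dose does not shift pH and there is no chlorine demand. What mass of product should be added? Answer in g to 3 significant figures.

768 g

Volume: 100,000 US gal × 3.785 L/gal = 378,500 L.
[OCl⁻]/[HOCl] = 10^(pH − pKa) = 10^(7.22 − 7.54) = 0.4786; fraction as HOCl = 1/(1 + 0.4786) = 0.6763.
Free chlorine required for 1.25 ppm HOCl: 1.25 / 0.6763 = 1.848 ppm.
FC to add: 1.848 − 0.6 = 1.248 mg/L as Cl₂.
Cl₂ equivalent: 1.248 mg/L × 378,500 L = 472.5 g.
Product at 61.5% available Cl: 472.5 / 0.615 = 768.3 g.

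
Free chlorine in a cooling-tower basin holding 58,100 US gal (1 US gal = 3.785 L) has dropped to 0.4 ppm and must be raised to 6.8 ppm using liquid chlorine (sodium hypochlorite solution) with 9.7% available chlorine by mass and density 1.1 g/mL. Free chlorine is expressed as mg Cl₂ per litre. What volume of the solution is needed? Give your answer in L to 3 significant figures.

Volume: 58,100 US gal × 3.785 L/gal = 219,908 L.
Chlorine deficit: 6.8 − 0.4 = 6.4 ppm = 6.4 mg/L as Cl₂.
Cl₂ equivalent needed: 6.4 mg/L × 219,908 L = 1,407,000 mg = 1407 g.
Product at 9.7% available chlorine: 1407 / 0.097 = 14,510 g.
Volume at density 1.1 g/mL: 14,510 g ÷ 1.1 g/mL = 13,190 mL.

13.2 L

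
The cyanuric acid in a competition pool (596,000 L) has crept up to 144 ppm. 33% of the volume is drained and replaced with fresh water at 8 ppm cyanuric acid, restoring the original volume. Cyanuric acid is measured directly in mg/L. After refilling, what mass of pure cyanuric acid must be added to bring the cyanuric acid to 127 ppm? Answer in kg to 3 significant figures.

16.6 kg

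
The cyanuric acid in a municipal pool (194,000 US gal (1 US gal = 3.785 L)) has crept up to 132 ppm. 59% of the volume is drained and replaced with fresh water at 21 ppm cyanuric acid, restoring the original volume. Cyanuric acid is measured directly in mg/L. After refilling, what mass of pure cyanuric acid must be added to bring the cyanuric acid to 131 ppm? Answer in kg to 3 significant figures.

Volume: 194,000 US gal × 3.785 L/gal = 734,290 L.
After draining 59% and refilling: 132 × 0.41 + 21 × 0.59 = 66.51 ppm.
Deficit to target: 131 − 66.51 = 64.49 mg/L.
Mass: 64.49 mg/L × 734,290 L = 47,350 g cyanuric acid.

47.4 kg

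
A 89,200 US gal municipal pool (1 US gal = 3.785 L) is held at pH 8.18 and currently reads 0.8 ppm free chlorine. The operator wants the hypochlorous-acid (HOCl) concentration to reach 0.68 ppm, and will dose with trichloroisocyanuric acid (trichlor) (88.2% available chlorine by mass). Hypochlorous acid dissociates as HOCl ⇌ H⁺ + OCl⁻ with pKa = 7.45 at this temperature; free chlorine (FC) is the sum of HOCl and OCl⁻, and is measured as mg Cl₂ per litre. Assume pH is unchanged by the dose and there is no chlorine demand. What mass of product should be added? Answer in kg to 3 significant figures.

Volume: 89,200 US gal × 3.785 L/gal = 337,622 L.
[OCl⁻]/[HOCl] = 10^(pH − pKa) = 10^(8.18 − 7.45) = 5.37; fraction as HOCl = 1/(1 + 5.37) = 0.157.
Free chlorine required for 0.68 ppm HOCl: 0.68 / 0.157 = 4.332 ppm.
FC to add: 4.332 − 0.8 = 3.532 mg/L as Cl₂.
Cl₂ equivalent: 3.532 mg/L × 337,622 L = 1192 g.
Product at 88.2% available Cl: 1192 / 0.882 = 1352 g.

1.35 kg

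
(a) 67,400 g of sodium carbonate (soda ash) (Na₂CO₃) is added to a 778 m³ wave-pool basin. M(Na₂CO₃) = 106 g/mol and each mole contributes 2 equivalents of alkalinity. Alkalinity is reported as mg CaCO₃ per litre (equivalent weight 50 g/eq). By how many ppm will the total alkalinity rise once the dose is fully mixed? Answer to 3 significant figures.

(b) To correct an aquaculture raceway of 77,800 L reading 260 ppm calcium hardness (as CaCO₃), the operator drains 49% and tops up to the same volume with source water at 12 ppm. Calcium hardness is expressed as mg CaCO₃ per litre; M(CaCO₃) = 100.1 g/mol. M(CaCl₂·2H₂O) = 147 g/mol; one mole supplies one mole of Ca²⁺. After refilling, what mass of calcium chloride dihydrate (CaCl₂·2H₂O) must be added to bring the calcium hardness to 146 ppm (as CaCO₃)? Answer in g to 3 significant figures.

(a) 81.7 ppm; (b) 859 g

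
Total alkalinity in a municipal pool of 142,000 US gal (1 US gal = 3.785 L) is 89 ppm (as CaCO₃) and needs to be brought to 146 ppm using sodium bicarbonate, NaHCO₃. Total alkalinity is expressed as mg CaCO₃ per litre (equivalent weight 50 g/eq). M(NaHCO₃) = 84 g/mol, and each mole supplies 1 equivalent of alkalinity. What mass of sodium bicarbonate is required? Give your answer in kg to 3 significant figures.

Volume: 142,000 US gal × 3.785 L/gal = 537,470 L.
Alkalinity to add: (146 − 89) = 57 mg/L as CaCO₃ × 537,470 L = 30,640 g as CaCO₃.
Equivalents: 30,640 g ÷ 50 g/eq = 612.7 eq.
NaHCO₃ supplies 1 eq per mole → 612.7 mol.
Mass: 612.7 mol × 84 g/mol = 51,470 g.

51.5 kg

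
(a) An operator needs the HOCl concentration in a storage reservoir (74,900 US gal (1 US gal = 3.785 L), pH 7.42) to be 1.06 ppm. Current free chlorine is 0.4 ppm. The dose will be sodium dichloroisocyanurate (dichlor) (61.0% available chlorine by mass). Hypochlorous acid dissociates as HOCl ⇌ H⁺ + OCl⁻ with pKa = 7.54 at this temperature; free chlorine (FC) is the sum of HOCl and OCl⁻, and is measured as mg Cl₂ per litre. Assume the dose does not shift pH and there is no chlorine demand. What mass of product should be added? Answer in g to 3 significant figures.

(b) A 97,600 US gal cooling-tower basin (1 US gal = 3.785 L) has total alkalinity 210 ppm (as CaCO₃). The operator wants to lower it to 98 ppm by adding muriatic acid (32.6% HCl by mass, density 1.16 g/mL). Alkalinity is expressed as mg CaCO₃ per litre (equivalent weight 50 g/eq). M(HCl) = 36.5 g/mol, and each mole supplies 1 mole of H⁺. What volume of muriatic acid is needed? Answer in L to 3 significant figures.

(a) Volume: 74,900 US gal × 3.785 L/gal = 283,496 L.
(a) [OCl⁻]/[HOCl] = 10^(pH − pKa) = 10^(7.42 − 7.54) = 0.7586; fraction as HOCl = 1/(1 + 0.7586) = 0.5686.
(a) Free chlorine required for 1.06 ppm HOCl: 1.06 / 0.5686 = 1.864 ppm.
(a) FC to add: 1.864 − 0.4 = 1.464 mg/L as Cl₂.
(a) Cl₂ equivalent: 1.464 mg/L × 283,496 L = 415.1 g.
(a) Product at 61.0% available Cl: 415.1 / 0.61 = 680.4 g.

(b) Volume: 97,600 US gal × 3.785 L/gal = 369,416 L.
(b) Alkalinity to neutralize: (210 − 98) = 112 mg/L as CaCO₃ × 369,416 L = 41,370 g as CaCO₃.
(b) Equivalents of H⁺ required: 41,370 ÷ 50 g/eq = 827.5 eq = 827.5 mol HCl.
(b) Mass of HCl: 827.5 × 36.5 = 30,200 g.
(b) Mass of 32.6% solution: 30,200 / 0.326 = 92,650 g.
(b) Volume: 92,650 g ÷ 1.16 g/mL = 79,870 mL.

(a) 680 g; (b) 79.9 L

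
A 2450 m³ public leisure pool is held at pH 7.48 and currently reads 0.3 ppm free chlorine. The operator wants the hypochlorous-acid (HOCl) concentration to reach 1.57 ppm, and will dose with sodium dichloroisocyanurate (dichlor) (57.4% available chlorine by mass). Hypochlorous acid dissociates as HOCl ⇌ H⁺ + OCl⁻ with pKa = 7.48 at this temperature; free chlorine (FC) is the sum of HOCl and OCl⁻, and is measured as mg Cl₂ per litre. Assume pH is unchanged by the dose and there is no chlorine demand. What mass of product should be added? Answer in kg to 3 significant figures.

12.1 kg

Volume: 2450 m³ = 2,450,000 L.
[OCl⁻]/[HOCl] = 10^(pH − pKa) = 10^(7.48 − 7.48) = 1; fraction as HOCl = 1/(1 + 1) = 0.5.
Free chlorine required for 1.57 ppm HOCl: 1.57 / 0.5 = 3.14 ppm.
FC to add: 3.14 − 0.3 = 2.84 mg/L as Cl₂.
Cl₂ equivalent: 2.84 mg/L × 2,450,000 L = 6958 g.
Product at 57.4% available Cl: 6958 / 0.574 = 12,120 g.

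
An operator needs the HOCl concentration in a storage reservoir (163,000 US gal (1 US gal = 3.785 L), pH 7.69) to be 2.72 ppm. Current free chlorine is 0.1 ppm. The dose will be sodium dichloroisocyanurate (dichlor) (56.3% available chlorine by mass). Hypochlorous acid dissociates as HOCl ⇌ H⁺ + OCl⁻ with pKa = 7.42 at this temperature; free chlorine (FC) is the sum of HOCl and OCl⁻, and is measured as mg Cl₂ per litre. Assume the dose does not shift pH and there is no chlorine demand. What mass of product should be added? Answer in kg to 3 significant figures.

8.42 kg

Volume: 163,000 US gal × 3.785 L/gal = 616,955 L.
[OCl⁻]/[HOCl] = 10^(pH − pKa) = 10^(7.69 − 7.42) = 1.862; fraction as HOCl = 1/(1 + 1.862) = 0.3494.
Free chlorine required for 2.72 ppm HOCl: 2.72 / 0.3494 = 7.785 ppm.
FC to add: 7.785 − 0.1 = 7.685 mg/L as Cl₂.
Cl₂ equivalent: 7.685 mg/L × 616,955 L = 4741 g.
Product at 56.3% available Cl: 4741 / 0.563 = 8421 g.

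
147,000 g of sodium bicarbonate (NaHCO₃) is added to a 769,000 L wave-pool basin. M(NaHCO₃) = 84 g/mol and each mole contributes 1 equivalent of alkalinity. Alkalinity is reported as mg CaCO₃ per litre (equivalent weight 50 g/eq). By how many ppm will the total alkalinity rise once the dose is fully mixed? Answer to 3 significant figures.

Moles of NaHCO₃: 147,000 g ÷ 84 g/mol = 1750 mol → 1750 eq of alkalinity.
As CaCO₃: 1750 eq × 50 g/eq = 87,500 g.
Rise: 87,500 g / 769,000 L × 1000 = 113.8 mg/L.

114 ppm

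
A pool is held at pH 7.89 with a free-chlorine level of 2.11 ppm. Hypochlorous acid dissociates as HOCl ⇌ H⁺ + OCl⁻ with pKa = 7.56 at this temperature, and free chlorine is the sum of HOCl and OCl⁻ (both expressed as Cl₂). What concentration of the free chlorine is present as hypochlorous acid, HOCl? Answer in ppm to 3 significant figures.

0.672 ppm

[OCl⁻]/[HOCl] = 10^(pH − pKa) = 10^(7.89 − 7.56) = 10^0.33 = 2.138.
Fraction as HOCl = 1 / (1 + 2.138) = 0.3187.
HOCl = 0.3187 × 2.11 ppm = 0.6724 ppm.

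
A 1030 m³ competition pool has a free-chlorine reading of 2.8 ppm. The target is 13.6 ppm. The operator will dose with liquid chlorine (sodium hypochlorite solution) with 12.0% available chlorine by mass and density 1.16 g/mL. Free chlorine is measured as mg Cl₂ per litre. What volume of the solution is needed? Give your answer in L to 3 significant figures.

Volume: 1030 m³ = 1,030,000 L.
Chlorine deficit: 13.6 − 2.8 = 10.8 ppm = 10.8 mg/L as Cl₂.
Cl₂ equivalent needed: 10.8 mg/L × 1,030,000 L = 11,120,000 mg = 11,120 g.
Product at 12.0% available chlorine: 11,120 / 0.12 = 92,700 g.
Volume at density 1.16 g/mL: 92,700 g ÷ 1.16 g/mL = 79,910 mL.

79.9 L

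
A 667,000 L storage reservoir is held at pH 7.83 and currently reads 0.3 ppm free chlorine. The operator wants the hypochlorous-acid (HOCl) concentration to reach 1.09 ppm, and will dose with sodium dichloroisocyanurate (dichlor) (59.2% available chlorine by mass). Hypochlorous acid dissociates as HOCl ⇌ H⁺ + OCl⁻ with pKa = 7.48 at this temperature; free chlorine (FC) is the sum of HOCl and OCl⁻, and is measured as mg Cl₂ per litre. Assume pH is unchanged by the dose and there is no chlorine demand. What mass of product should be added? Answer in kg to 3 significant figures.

[OCl⁻]/[HOCl] = 10^(pH − pKa) = 10^(7.83 − 7.48) = 2.239; fraction as HOCl = 1/(1 + 2.239) = 0.3088.
Free chlorine required for 1.09 ppm HOCl: 1.09 / 0.3088 = 3.53 ppm.
FC to add: 3.53 − 0.3 = 3.23 mg/L as Cl₂.
Cl₂ equivalent: 3.23 mg/L × 667,000 L = 2155 g.
Product at 59.2% available Cl: 2155 / 0.592 = 3639 g.

3.64 kg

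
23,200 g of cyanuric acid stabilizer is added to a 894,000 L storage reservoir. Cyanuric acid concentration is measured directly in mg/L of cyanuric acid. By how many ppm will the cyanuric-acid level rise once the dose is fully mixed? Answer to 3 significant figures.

26.0 ppm

Rise: 23,200 g / 894,000 L × 1000 = 25.95 mg/L.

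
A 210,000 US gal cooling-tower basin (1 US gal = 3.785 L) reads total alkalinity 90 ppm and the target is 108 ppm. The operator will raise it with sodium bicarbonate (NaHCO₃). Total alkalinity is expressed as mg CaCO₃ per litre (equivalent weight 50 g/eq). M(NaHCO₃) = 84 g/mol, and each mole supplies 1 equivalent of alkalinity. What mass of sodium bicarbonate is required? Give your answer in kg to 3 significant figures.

24.0 kg

Volume: 210,000 US gal × 3.785 L/gal = 794,850 L.
Alkalinity to add: (108 − 90) = 18 mg/L as CaCO₃ × 794,850 L = 14,310 g as CaCO₃.
Equivalents: 14,310 g ÷ 50 g/eq = 286.1 eq.
NaHCO₃ supplies 1 eq per mole → 286.1 mol.
Mass: 286.1 mol × 84 g/mol = 24,040 g.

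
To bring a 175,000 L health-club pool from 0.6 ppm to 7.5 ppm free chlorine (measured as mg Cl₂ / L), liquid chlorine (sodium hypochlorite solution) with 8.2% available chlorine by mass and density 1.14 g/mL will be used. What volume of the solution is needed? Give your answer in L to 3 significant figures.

12.9 L

Chlorine deficit: 7.5 − 0.6 = 6.9 ppm = 6.9 mg/L as Cl₂.
Cl₂ equivalent needed: 6.9 mg/L × 175,000 L = 1,208,000 mg = 1208 g.
Product at 8.2% available chlorine: 1208 / 0.082 = 14,730 g.
Volume at density 1.14 g/mL: 14,730 g ÷ 1.14 g/mL = 12,920 mL.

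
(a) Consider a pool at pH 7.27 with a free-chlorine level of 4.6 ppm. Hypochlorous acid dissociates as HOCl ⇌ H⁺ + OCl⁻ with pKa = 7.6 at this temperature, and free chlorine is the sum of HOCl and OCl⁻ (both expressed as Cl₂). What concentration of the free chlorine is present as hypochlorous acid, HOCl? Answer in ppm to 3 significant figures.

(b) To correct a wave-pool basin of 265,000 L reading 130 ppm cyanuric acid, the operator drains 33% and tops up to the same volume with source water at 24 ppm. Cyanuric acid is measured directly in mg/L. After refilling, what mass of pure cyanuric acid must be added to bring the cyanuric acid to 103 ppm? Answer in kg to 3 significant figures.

(a) [OCl⁻]/[HOCl] = 10^(pH − pKa) = 10^(7.27 − 7.6) = 10^-0.33 = 0.4677.
(a) Fraction as HOCl = 1 / (1 + 0.4677) = 0.6813.
(a) HOCl = 0.6813 × 4.6 ppm = 3.134 ppm.

(b) After draining 33% and refilling: 130 × 0.67 + 24 × 0.33 = 95.02 ppm.
(b) Deficit to target: 103 − 95.02 = 7.98 mg/L.
(b) Mass: 7.98 mg/L × 265,000 L = 2115 g cyanuric acid.

(a) 3.13 ppm; (b) 2.11 kg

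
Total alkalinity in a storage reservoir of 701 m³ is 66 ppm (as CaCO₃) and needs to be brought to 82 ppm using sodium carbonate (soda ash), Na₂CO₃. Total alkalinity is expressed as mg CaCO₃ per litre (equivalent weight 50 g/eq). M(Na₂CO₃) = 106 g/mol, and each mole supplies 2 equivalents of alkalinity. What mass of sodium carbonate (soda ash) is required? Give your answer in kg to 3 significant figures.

Volume: 701 m³ = 701,000 L.
Alkalinity to add: (82 − 66) = 16 mg/L as CaCO₃ × 701,000 L = 11,220 g as CaCO₃.
Equivalents: 11,220 g ÷ 50 g/eq = 224.3 eq.
Each mole of Na₂CO₃ supplies 2 eq, so 224.3 / 2 = 112.2 mol.
Mass: 112.2 mol × 106 g/mol = 11,890 g.

11.9 kg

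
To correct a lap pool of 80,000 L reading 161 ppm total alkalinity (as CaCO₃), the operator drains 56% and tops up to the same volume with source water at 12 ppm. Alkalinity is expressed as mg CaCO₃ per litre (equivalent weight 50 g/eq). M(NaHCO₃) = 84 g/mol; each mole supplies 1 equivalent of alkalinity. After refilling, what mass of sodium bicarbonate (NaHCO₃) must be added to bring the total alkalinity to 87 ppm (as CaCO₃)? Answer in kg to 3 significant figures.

After draining 56% and refilling: 161 × 0.44 + 12 × 0.56 = 77.56 ppm.
Deficit to target: 87 − 77.56 = 9.44 mg/L.
As CaCO₃: 9.44 mg/L × 80,000 L = 755.2 g; ÷ 50 g/eq ÷ 1 = 15.1 mol NaHCO₃.
Mass: 15.1 × 84 = 1269 g.

1.27 kg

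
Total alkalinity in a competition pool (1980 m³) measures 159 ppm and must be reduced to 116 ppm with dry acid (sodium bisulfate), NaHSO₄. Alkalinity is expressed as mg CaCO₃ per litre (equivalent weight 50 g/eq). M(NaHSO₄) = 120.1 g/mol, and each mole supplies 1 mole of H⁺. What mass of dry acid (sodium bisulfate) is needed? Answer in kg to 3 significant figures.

205 kg

Volume: 1980 m³ = 1,980,000 L.
Alkalinity to neutralize: (159 − 116) = 43 mg/L as CaCO₃ × 1,980,000 L = 85,140 g as CaCO₃.
Equivalents of H⁺ required: 85,140 ÷ 50 g/eq = 1703 eq = 1703 mol NaHSO₄.
Mass of NaHSO₄: 1703 × 120.1 = 204,500 g.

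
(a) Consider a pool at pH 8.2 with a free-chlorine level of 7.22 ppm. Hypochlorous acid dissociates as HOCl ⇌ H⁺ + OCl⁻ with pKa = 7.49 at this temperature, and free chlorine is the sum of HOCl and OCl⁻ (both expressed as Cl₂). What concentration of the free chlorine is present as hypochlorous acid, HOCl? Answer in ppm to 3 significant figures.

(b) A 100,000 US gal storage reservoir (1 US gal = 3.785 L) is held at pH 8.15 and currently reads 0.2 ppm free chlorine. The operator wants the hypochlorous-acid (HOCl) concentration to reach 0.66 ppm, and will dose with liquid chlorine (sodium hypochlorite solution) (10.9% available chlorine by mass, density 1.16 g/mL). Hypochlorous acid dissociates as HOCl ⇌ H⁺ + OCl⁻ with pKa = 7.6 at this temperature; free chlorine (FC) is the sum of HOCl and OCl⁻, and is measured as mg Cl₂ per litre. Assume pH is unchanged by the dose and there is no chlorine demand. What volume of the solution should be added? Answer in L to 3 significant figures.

(a) 1.18 ppm; (b) 8.39 L

(a) [OCl⁻]/[HOCl] = 10^(pH − pKa) = 10^(8.2 − 7.49) = 10^0.71 = 5.129.
(a) Fraction as HOCl = 1 / (1 + 5.129) = 0.1632.
(a) HOCl = 0.1632 × 7.22 ppm = 1.178 ppm.

(b) Volume: 100,000 US gal × 3.785 L/gal = 378,500 L.
(b) [OCl⁻]/[HOCl] = 10^(pH − pKa) = 10^(8.15 − 7.6) = 3.548; fraction as HOCl = 1/(1 + 3.548) = 0.2199.
(b) Free chlorine required for 0.66 ppm HOCl: 0.66 / 0.2199 = 3.002 ppm.
(b) FC to add: 3.002 − 0.2 = 2.802 mg/L as Cl₂.
(b) Cl₂ equivalent: 2.802 mg/L × 378,500 L = 1060 g.
(b) Product at 10.9% available Cl: 1060 / 0.109 = 9729 g.
(b) Volume: 9729 g ÷ 1.16 g/mL = 8387 mL.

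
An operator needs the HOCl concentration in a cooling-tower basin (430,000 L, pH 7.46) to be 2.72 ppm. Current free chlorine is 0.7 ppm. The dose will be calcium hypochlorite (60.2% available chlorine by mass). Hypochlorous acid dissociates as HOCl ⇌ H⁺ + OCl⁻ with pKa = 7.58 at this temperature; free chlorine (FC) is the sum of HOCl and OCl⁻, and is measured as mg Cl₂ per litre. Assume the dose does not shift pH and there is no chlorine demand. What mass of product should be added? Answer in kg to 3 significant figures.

2.92 kg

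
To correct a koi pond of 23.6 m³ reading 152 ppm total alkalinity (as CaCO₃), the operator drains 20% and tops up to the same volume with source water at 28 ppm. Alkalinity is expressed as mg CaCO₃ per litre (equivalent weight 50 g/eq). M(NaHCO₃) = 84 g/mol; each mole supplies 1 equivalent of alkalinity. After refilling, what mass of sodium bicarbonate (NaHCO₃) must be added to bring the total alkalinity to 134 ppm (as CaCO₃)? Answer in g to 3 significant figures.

Volume: 23.6 m³ = 23,600 L.
After draining 20% and refilling: 152 × 0.80 + 28 × 0.20 = 127.2 ppm.
Deficit to target: 134 − 127.2 = 6.8 mg/L.
As CaCO₃: 6.8 mg/L × 23,600 L = 160.5 g; ÷ 50 g/eq ÷ 1 = 3.21 mol NaHCO₃.
Mass: 3.21 × 84 = 269.6 g.

270 g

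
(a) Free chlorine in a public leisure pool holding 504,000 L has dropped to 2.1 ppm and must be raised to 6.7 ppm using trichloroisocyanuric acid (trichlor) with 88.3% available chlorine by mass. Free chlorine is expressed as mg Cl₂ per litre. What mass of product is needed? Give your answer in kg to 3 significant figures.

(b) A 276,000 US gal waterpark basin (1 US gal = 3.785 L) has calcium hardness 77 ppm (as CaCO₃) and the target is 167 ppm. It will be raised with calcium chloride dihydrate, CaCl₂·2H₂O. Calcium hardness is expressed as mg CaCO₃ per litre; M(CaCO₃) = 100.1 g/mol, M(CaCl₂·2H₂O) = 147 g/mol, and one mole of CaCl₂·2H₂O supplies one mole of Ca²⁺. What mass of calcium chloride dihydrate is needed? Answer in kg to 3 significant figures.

(a) Chlorine deficit: 6.7 − 2.1 = 4.6 ppm = 4.6 mg/L as Cl₂.
(a) Cl₂ equivalent needed: 4.6 mg/L × 504,000 L = 2,318,000 mg = 2318 g.
(a) Product at 88.3% available chlorine: 2318 / 0.883 = 2626 g.

(b) Volume: 276,000 US gal × 3.785 L/gal = 1,044,660 L.
(b) Hardness to add: (167 − 77) = 90 mg/L as CaCO₃ × 1,044,660 L = 94,020 g as CaCO₃.
(b) Moles of Ca²⁺ (1 mol Ca²⁺ ≡ 1 mol CaCO₃): 94,020 / 100.1 g/mol = 939.3 mol.
(b) Mass of CaCl₂·2H₂O: 939.3 × 147 = 138,100 g.

(a) 2.63 kg; (b) 138 kg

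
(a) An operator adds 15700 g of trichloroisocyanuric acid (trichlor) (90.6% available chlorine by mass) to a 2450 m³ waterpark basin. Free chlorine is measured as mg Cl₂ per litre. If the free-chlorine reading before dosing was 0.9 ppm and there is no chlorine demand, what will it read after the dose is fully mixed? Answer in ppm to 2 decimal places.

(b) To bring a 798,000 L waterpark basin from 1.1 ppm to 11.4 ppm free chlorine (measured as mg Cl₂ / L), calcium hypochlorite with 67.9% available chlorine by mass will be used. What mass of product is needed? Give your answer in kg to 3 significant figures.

(a) Volume: 2450 m³ = 2,450,000 L.
(a) Available chlorine delivered: 15,700 g × 0.906 = 14,220 g as Cl₂.
(a) Concentration rise: 14,220 g / 2,450,000 L = 5.806 mg/L = 5.81 ppm.
(a) Final FC: 0.9 + 5.81 = 6.71 ppm.

(b) Chlorine deficit: 11.4 − 1.1 = 10.3 ppm = 10.3 mg/L as Cl₂.
(b) Cl₂ equivalent needed: 10.3 mg/L × 798,000 L = 8,219,000 mg = 8219 g.
(b) Product at 67.9% available chlorine: 8219 / 0.679 = 12,110 g.

(a) 6.71 ppm; (b) 12.1 kg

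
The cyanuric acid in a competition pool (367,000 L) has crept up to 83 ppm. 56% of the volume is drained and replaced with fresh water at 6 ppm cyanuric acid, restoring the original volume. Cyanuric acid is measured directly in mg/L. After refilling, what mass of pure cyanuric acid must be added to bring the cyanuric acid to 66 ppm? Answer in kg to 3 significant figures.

9.59 kg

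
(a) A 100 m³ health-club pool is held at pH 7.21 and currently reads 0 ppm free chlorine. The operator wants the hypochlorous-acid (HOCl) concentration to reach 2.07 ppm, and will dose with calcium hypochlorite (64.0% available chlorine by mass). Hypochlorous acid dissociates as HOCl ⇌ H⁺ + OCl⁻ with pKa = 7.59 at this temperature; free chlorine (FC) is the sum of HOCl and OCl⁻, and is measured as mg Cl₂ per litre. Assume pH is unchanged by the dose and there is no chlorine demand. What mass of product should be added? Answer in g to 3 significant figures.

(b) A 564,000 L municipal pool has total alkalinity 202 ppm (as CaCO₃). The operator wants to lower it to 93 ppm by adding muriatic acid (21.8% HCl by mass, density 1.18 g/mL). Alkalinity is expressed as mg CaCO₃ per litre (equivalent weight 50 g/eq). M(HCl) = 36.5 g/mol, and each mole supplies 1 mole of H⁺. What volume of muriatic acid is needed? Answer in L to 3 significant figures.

(a) 458 g; (b) 174 L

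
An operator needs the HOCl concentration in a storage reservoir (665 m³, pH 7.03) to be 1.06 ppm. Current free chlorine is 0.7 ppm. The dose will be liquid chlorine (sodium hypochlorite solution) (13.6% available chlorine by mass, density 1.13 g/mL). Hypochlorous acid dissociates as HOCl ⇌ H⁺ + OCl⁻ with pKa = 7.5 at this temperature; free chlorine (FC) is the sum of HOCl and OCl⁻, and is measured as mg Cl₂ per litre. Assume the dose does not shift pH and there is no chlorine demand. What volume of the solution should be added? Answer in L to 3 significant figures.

3.11 L

Volume: 665 m³ = 665,000 L.
[OCl⁻]/[HOCl] = 10^(pH − pKa) = 10^(7.03 − 7.5) = 0.3388; fraction as HOCl = 1/(1 + 0.3388) = 0.7469.
Free chlorine required for 1.06 ppm HOCl: 1.06 / 0.7469 = 1.419 ppm.
FC to add: 1.419 − 0.7 = 0.7192 mg/L as Cl₂.
Cl₂ equivalent: 0.7192 mg/L × 665,000 L = 478.3 g.
Product at 13.6% available Cl: 478.3 / 0.136 = 3517 g.
Volume: 3517 g ÷ 1.13 g/mL = 3112 mL.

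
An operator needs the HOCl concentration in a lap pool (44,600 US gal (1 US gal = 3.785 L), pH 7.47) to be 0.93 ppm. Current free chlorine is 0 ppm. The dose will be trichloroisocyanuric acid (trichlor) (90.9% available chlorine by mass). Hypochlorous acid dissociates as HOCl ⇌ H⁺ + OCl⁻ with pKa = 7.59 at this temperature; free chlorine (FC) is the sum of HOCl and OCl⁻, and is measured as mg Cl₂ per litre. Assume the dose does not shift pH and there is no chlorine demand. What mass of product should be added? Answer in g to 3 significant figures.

Volume: 44,600 US gal × 3.785 L/gal = 168,811 L.
[OCl⁻]/[HOCl] = 10^(pH − pKa) = 10^(7.47 − 7.59) = 0.7586; fraction as HOCl = 1/(1 + 0.7586) = 0.5686.
Free chlorine required for 0.93 ppm HOCl: 0.93 / 0.5686 = 1.635 ppm.
FC to add: 1.635 − 0 = 1.635 mg/L as Cl₂.
Cl₂ equivalent: 1.635 mg/L × 168,811 L = 276.1 g.
Product at 90.9% available Cl: 276.1 / 0.909 = 303.7 g.

304 g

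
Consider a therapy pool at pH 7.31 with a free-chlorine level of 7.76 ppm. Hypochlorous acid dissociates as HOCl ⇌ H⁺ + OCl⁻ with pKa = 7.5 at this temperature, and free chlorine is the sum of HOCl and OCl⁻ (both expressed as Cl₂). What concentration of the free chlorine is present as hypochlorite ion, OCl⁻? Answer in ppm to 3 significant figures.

[OCl⁻]/[HOCl] = 10^(pH − pKa) = 10^(7.31 − 7.5) = 10^-0.19 = 0.6457.
Fraction as HOCl = 1 / (1 + 0.6457) = 0.6077.
OCl⁻ = (1 − 0.6077) × 7.76 ppm = 3.045 ppm.

3.04 ppm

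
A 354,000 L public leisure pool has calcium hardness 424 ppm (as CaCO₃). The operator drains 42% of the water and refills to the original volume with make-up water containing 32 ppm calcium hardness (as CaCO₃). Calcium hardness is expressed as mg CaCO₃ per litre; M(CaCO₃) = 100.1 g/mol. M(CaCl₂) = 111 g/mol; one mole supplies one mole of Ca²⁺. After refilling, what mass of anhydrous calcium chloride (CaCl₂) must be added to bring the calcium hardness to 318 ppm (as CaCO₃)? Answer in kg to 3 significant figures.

23.0 kg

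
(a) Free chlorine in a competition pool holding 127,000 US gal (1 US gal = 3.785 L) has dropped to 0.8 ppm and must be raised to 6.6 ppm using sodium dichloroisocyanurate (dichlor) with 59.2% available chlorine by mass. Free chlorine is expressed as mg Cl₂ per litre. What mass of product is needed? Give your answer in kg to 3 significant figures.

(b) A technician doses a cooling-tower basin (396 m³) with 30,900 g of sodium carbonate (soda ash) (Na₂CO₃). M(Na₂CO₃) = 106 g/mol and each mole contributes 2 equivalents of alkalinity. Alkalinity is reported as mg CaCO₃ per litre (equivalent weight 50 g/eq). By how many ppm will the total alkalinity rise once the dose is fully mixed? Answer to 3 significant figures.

(a) 4.71 kg; (b) 73.6 ppm

(a) Volume: 127,000 US gal × 3.785 L/gal = 480,695 L.
(a) Chlorine deficit: 6.6 − 0.8 = 5.8 ppm = 5.8 mg/L as Cl₂.
(a) Cl₂ equivalent needed: 5.8 mg/L × 480,695 L = 2,788,000 mg = 2788 g.
(a) Product at 59.2% available chlorine: 2788 / 0.592 = 4710 g.

(b) Volume: 396 m³ = 396,000 L.
(b) Moles of Na₂CO₃: 30,900 g ÷ 106 g/mol = 291.5 mol → 583 eq of alkalinity.
(b) As CaCO₃: 583 eq × 50 g/eq = 29,150 g.
(b) Rise: 29,150 g / 396,000 L × 1000 = 73.61 mg/L.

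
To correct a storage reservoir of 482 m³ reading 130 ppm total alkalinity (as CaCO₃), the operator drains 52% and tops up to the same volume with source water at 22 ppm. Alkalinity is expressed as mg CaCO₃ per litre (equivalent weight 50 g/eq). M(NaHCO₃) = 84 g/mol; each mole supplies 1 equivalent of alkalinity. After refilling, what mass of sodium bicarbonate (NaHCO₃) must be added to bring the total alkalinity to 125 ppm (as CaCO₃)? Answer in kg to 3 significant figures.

Volume: 482 m³ = 482,000 L.
After draining 52% and refilling: 130 × 0.48 + 22 × 0.52 = 73.84 ppm.
Deficit to target: 125 − 73.84 = 51.16 mg/L.
As CaCO₃: 51.16 mg/L × 482,000 L = 24,660 g; ÷ 50 g/eq ÷ 1 = 493.2 mol NaHCO₃.
Mass: 493.2 × 84 = 41,430 g.

41.4 kg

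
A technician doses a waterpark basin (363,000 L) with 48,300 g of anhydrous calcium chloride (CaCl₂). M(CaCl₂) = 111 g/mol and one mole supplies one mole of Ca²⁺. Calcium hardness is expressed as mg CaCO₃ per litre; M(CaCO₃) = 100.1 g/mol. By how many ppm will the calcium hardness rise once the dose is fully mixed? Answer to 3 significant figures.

120 ppm

Moles of Ca²⁺: 48,300 g ÷ 111 g/mol = 435.1 mol.
As CaCO₃: 435.1 mol × 100.1 g/mol = 43,560 g.
Rise: 43,560 g / 363,000 L × 1000 = 120 mg/L.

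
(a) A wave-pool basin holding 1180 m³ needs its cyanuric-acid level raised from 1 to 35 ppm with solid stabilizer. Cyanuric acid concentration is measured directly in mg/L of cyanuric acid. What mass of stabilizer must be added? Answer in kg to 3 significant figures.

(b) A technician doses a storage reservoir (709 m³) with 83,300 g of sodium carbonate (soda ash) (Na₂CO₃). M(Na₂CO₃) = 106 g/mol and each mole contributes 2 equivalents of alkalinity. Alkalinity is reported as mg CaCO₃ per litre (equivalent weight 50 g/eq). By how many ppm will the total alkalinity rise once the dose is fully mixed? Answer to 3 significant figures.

(a) 40.1 kg; (b) 111 ppm

(a) Volume: 1180 m³ = 1,180,000 L.
(a) CYA to add: (35 − 1) = 34 mg/L × 1,180,000 L = 40,120 g cyanuric acid.

(b) Volume: 709 m³ = 709,000 L.
(b) Moles of Na₂CO₃: 83,300 g ÷ 106 g/mol = 785.8 mol → 1572 eq of alkalinity.
(b) As CaCO₃: 1572 eq × 50 g/eq = 78,580 g.
(b) Rise: 78,580 g / 709,000 L × 1000 = 110.8 mg/L.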